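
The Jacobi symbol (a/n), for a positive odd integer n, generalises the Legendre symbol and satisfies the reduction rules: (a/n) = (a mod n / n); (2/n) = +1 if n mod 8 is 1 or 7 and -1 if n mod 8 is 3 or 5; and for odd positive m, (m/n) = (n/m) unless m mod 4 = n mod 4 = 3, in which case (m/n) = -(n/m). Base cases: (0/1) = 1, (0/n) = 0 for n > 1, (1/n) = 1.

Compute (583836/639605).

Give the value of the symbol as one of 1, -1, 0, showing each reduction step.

-1

583836 = 2^2·145959; (2/639605) = -1 since 639605 mod 8 = 5, so (583836/639605) = (-1)^2·(145959/639605); sign now +1
reciprocity: (145959/639605) = +1·(639605/145959) since 145959 mod 4 = 3, 639605 mod 4 = 1; sign now +1
(639605/145959) = (55769/145959)   [reduce mod 145959]
reciprocity: (55769/145959) = +1·(145959/55769) since 55769 mod 4 = 1, 145959 mod 4 = 3; sign now +1
(145959/55769) = (34421/55769)   [reduce mod 55769]
reciprocity: (34421/55769) = +1·(55769/34421) since 34421 mod 4 = 1, 55769 mod 4 = 1; sign now +1
(55769/34421) = (21348/34421)   [reduce mod 34421]
21348 = 2^2·5337; (2/34421) = -1 since 34421 mod 8 = 5, so (21348/34421) = (-1)^2·(5337/34421); sign now +1
reciprocity: (5337/34421) = +1·(34421/5337) since 5337 mod 4 = 1, 34421 mod 4 = 1; sign now +1
(34421/5337) = (2399/5337)   [reduce mod 5337]
reciprocity: (2399/5337) = +1·(5337/2399) since 2399 mod 4 = 3, 5337 mod 4 = 1; sign now +1
(5337/2399) = (539/2399)   [reduce mod 2399]
reciprocity: (539/2399) = -1·(2399/539) since 539 mod 4 = 3, 2399 mod 4 = 3; sign now -1
(2399/539) = (243/539)   [reduce mod 539]
reciprocity: (243/539) = -1·(539/243) since 243 mod 4 = 3, 539 mod 4 = 3; sign now +1
(539/243) = (53/243)   [reduce mod 243]
reciprocity: (53/243) = +1·(243/53) since 53 mod 4 = 1, 243 mod 4 = 3; sign now +1
(243/53) = (31/53)   [reduce mod 53]
reciprocity: (31/53) = +1·(53/31) since 31 mod 4 = 3, 53 mod 4 = 1; sign now +1
(53/31) = (22/31)   [reduce mod 31]
22 = 2^1·11; (2/31) = +1 since 31 mod 8 = 7, so (22/31) = (+1)^1·(11/31); sign now +1
reciprocity: (11/31) = -1·(31/11) since 11 mod 4 = 3, 31 mod 4 = 3; sign now -1
(31/11) = (9/11)   [reduce mod 11]
reciprocity: (9/11) = +1·(11/9) since 9 mod 4 = 1, 11 mod 4 = 3; sign now -1
(11/9) = (2/9)   [reduce mod 9]
2 = 2^1·1; (2/9) = +1 since 9 mod 8 = 1, so (2/9) = (+1)^1·(1/9); sign now -1
(1/9) = 1; final value = sign = -1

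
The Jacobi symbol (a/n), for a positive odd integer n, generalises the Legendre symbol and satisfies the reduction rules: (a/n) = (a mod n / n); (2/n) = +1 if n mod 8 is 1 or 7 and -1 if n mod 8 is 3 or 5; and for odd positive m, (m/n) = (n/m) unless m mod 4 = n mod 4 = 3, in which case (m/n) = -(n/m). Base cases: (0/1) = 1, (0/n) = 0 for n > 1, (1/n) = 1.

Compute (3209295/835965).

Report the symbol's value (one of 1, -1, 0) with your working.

0

(3209295/835965) = (701400/835965)   [reduce mod 835965]
701400 = 2^3·87675; (2/835965) = -1 since 835965 mod 8 = 5, so (701400/835965) = (-1)^3·(87675/835965); sign now -1
reciprocity: (87675/835965) = +1·(835965/87675) since 87675 mod 4 = 3, 835965 mod 4 = 1; sign now -1
(835965/87675) = (46890/87675)   [reduce mod 87675]
46890 = 2^1·23445; (2/87675) = -1 since 87675 mod 8 = 3, so (46890/87675) = (-1)^1·(23445/87675); sign now +1
reciprocity: (23445/87675) = +1·(87675/23445) since 23445 mod 4 = 1, 87675 mod 4 = 3; sign now +1
(87675/23445) = (17340/23445)   [reduce mod 23445]
17340 = 2^2·4335; (2/23445) = -1 since 23445 mod 8 = 5, so (17340/23445) = (-1)^2·(4335/23445); sign now +1
reciprocity: (4335/23445) = +1·(23445/4335) since 4335 mod 4 = 3, 23445 mod 4 = 1; sign now +1
(23445/4335) = (1770/4335)   [reduce mod 4335]
1770 = 2^1·885; (2/4335) = +1 since 4335 mod 8 = 7, so (1770/4335) = (+1)^1·(885/4335); sign now +1
reciprocity: (885/4335) = +1·(4335/885) since 885 mod 4 = 1, 4335 mod 4 = 3; sign now +1
(4335/885) = (795/885)   [reduce mod 885]
reciprocity: (795/885) = +1·(885/795) since 795 mod 4 = 3, 885 mod 4 = 1; sign now +1
(885/795) = (90/795)   [reduce mod 795]
90 = 2^1·45; (2/795) = -1 since 795 mod 8 = 3, so (90/795) = (-1)^1·(45/795); sign now -1
reciprocity: (45/795) = +1·(795/45) since 45 mod 4 = 1, 795 mod 4 = 3; sign now -1
(795/45) = (30/45)   [reduce mod 45]
30 = 2^1·15; (2/45) = -1 since 45 mod 8 = 5, so (30/45) = (-1)^1·(15/45); sign now +1
reciprocity: (15/45) = +1·(45/15) since 15 mod 4 = 3, 45 mod 4 = 1; sign now +1
(45/15) = (0/15)   [reduce mod 15]
(0/15) = 0   [gcd(a, n) > 1]; final value = 0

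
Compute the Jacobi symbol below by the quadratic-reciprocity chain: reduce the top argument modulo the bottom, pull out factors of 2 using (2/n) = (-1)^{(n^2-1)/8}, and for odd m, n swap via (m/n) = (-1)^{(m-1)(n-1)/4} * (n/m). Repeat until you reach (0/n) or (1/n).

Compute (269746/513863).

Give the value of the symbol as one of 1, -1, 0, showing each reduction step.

factor out 2^1: 269746 = 2^1·134873; with 513863 mod 8 = 7, (2/513863) = +1; sign now +1; continue with (134873/513863)
flip (134873/513863) -> (513863/134873): both odd, 134873 mod 4 = 1, 513863 mod 4 = 3, so the flip contributes +1; sign now +1
(513863/134873): 513863 mod 134873 = 109244, so (513863/134873) = (109244/134873)
factor out 2^2: 109244 = 2^2·27311; with 134873 mod 8 = 1, (2/134873) = +1; sign now +1; continue with (27311/134873)
flip (27311/134873) -> (134873/27311): both odd, 27311 mod 4 = 3, 134873 mod 4 = 1, so the flip contributes +1; sign now +1
(134873/27311): 134873 mod 27311 = 25629, so (134873/27311) = (25629/27311)
flip (25629/27311) -> (27311/25629): both odd, 25629 mod 4 = 1, 27311 mod 4 = 3, so the flip contributes +1; sign now +1
(27311/25629): 27311 mod 25629 = 1682, so (27311/25629) = (1682/25629)
factor out 2^1: 1682 = 2^1·841; with 25629 mod 8 = 5, (2/25629) = -1; sign now -1; continue with (841/25629)
flip (841/25629) -> (25629/841): both odd, 841 mod 4 = 1, 25629 mod 4 = 1, so the flip contributes +1; sign now -1
(25629/841): 25629 mod 841 = 399, so (25629/841) = (399/841)
flip (399/841) -> (841/399): both odd, 399 mod 4 = 3, 841 mod 4 = 1, so the flip contributes +1; sign now -1
(841/399): 841 mod 399 = 43, so (841/399) = (43/399)
flip (43/399) -> (399/43): both odd, 43 mod 4 = 3, 399 mod 4 = 3, so the flip contributes -1; sign now +1
(399/43): 399 mod 43 = 12, so (399/43) = (12/43)
factor out 2^2: 12 = 2^2·3; with 43 mod 8 = 3, (2/43) = -1; sign now +1; continue with (3/43)
flip (3/43) -> (43/3): both odd, 3 mod 4 = 3, 43 mod 4 = 3, so the flip contributes -1; sign now -1
(43/3): 43 mod 3 = 1, so (43/3) = (1/3)
reached (1/3) = 1, so the symbol is -1

-1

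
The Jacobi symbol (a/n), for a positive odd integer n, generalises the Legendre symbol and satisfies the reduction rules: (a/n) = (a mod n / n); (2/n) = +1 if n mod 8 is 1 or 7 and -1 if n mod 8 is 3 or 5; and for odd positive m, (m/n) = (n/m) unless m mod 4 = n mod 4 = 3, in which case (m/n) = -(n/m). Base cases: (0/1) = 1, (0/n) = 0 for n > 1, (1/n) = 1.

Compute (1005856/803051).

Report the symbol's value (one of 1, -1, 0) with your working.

1

(1005856/803051): 1005856 mod 803051 = 202805, so (1005856/803051) = (202805/803051)
flip (202805/803051) -> (803051/202805): both odd, 202805 mod 4 = 1, 803051 mod 4 = 3, so the flip contributes +1; sign now +1
(803051/202805): 803051 mod 202805 = 194636, so (803051/202805) = (194636/202805)
factor out 2^2: 194636 = 2^2·48659; with 202805 mod 8 = 5, (2/202805) = -1; sign now +1; continue with (48659/202805)
flip (48659/202805) -> (202805/48659): both odd, 48659 mod 4 = 3, 202805 mod 4 = 1, so the flip contributes +1; sign now +1
(202805/48659): 202805 mod 48659 = 8169, so (202805/48659) = (8169/48659)
flip (8169/48659) -> (48659/8169): both odd, 8169 mod 4 = 1, 48659 mod 4 = 3, so the flip contributes +1; sign now +1
(48659/8169): 48659 mod 8169 = 7814, so (48659/8169) = (7814/8169)
factor out 2^1: 7814 = 2^1·3907; with 8169 mod 8 = 1, (2/8169) = +1; sign now +1; continue with (3907/8169)
flip (3907/8169) -> (8169/3907): both odd, 3907 mod 4 = 3, 8169 mod 4 = 1, so the flip contributes +1; sign now +1
(8169/3907): 8169 mod 3907 = 355, so (8169/3907) = (355/3907)
flip (355/3907) -> (3907/355): both odd, 355 mod 4 = 3, 3907 mod 4 = 3, so the flip contributes -1; sign now -1
(3907/355): 3907 mod 355 = 2, so (3907/355) = (2/355)
factor out 2^1: 2 = 2^1·1; with 355 mod 8 = 3, (2/355) = -1; sign now +1; continue with (1/355)
reached (1/355) = 1, so the symbol is +1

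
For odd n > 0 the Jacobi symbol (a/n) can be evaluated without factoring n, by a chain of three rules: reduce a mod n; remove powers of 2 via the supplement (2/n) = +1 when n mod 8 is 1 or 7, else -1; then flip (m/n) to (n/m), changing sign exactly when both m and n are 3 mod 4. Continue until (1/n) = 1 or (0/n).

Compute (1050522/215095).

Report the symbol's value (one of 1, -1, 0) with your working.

1

(1050522/215095): 1050522 mod 215095 = 190142, so (1050522/215095) = (190142/215095)
factor out 2^1: 190142 = 2^1·95071; with 215095 mod 8 = 7, (2/215095) = +1; sign now +1; continue with (95071/215095)
flip (95071/215095) -> (215095/95071): both odd, 95071 mod 4 = 3, 215095 mod 4 = 3, so the flip contributes -1; sign now -1
(215095/95071): 215095 mod 95071 = 24953, so (215095/95071) = (24953/95071)
flip (24953/95071) -> (95071/24953): both odd, 24953 mod 4 = 1, 95071 mod 4 = 3, so the flip contributes +1; sign now -1
(95071/24953): 95071 mod 24953 = 20212, so (95071/24953) = (20212/24953)
factor out 2^2: 20212 = 2^2·5053; with 24953 mod 8 = 1, (2/24953) = +1; sign now -1; continue with (5053/24953)
flip (5053/24953) -> (24953/5053): both odd, 5053 mod 4 = 1, 24953 mod 4 = 1, so the flip contributes +1; sign now -1
(24953/5053): 24953 mod 5053 = 4741, so (24953/5053) = (4741/5053)
flip (4741/5053) -> (5053/4741): both odd, 4741 mod 4 = 1, 5053 mod 4 = 1, so the flip contributes +1; sign now -1
(5053/4741): 5053 mod 4741 = 312, so (5053/4741) = (312/4741)
factor out 2^3: 312 = 2^3·39; with 4741 mod 8 = 5, (2/4741) = -1; sign now +1; continue with (39/4741)
flip (39/4741) -> (4741/39): both odd, 39 mod 4 = 3, 4741 mod 4 = 1, so the flip contributes +1; sign now +1
(4741/39): 4741 mod 39 = 22, so (4741/39) = (22/39)
factor out 2^1: 22 = 2^1·11; with 39 mod 8 = 7, (2/39) = +1; sign now +1; continue with (11/39)
flip (11/39) -> (39/11): both odd, 11 mod 4 = 3, 39 mod 4 = 3, so the flip contributes -1; sign now -1
(39/11): 39 mod 11 = 6, so (39/11) = (6/11)
factor out 2^1: 6 = 2^1·3; with 11 mod 8 = 3, (2/11) = -1; sign now +1; continue with (3/11)
flip (3/11) -> (11/3): both odd, 3 mod 4 = 3, 11 mod 4 = 3, so the flip contributes -1; sign now -1
(11/3): 11 mod 3 = 2, so (11/3) = (2/3)
factor out 2^1: 2 = 2^1·1; with 3 mod 8 = 3, (2/3) = -1; sign now +1; continue with (1/3)
reached (1/3) = 1, so the symbol is +1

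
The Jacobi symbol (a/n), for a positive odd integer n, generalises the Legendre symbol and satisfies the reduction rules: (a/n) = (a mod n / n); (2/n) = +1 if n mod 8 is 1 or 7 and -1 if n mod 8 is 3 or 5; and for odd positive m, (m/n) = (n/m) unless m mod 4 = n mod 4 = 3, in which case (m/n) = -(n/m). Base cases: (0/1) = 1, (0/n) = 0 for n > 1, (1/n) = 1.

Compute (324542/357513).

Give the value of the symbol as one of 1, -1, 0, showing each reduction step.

324542 = 2^1·162271; (2/357513) = +1 since 357513 mod 8 = 1, so (324542/357513) = (+1)^1·(162271/357513); sign now +1
reciprocity: (162271/357513) = +1·(357513/162271) since 162271 mod 4 = 3, 357513 mod 4 = 1; sign now +1
(357513/162271) = (32971/162271)   [reduce mod 162271]
reciprocity: (32971/162271) = -1·(162271/32971) since 32971 mod 4 = 3, 162271 mod 4 = 3; sign now -1
(162271/32971) = (30387/32971)   [reduce mod 32971]
reciprocity: (30387/32971) = -1·(32971/30387) since 30387 mod 4 = 3, 32971 mod 4 = 3; sign now +1
(32971/30387) = (2584/30387)   [reduce mod 30387]
2584 = 2^3·323; (2/30387) = -1 since 30387 mod 8 = 3, so (2584/30387) = (-1)^3·(323/30387); sign now -1
reciprocity: (323/30387) = -1·(30387/323) since 323 mod 4 = 3, 30387 mod 4 = 3; sign now +1
(30387/323) = (25/323)   [reduce mod 323]
reciprocity: (25/323) = +1·(323/25) since 25 mod 4 = 1, 323 mod 4 = 3; sign now +1
(323/25) = (23/25)   [reduce mod 25]
reciprocity: (23/25) = +1·(25/23) since 23 mod 4 = 3, 25 mod 4 = 1; sign now +1
(25/23) = (2/23)   [reduce mod 23]
2 = 2^1·1; (2/23) = +1 since 23 mod 8 = 7, so (2/23) = (+1)^1·(1/23); sign now +1
(1/23) = 1; final value = sign = +1

1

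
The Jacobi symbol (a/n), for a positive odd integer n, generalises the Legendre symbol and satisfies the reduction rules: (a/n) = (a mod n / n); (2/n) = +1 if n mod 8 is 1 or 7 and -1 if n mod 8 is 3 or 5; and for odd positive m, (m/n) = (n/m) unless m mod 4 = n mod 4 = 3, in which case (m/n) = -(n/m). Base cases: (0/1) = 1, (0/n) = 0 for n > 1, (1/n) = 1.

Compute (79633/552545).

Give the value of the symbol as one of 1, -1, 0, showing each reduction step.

-1

reciprocity: (79633/552545) = +1·(552545/79633) since 79633 mod 4 = 1, 552545 mod 4 = 1; sign now +1
(552545/79633) = (74747/79633)   [reduce mod 79633]
reciprocity: (74747/79633) = +1·(79633/74747) since 74747 mod 4 = 3, 79633 mod 4 = 1; sign now +1
(79633/74747) = (4886/74747)   [reduce mod 74747]
4886 = 2^1·2443; (2/74747) = -1 since 74747 mod 8 = 3, so (4886/74747) = (-1)^1·(2443/74747); sign now -1
reciprocity: (2443/74747) = -1·(74747/2443) since 2443 mod 4 = 3, 74747 mod 4 = 3; sign now +1
(74747/2443) = (1457/2443)   [reduce mod 2443]
reciprocity: (1457/2443) = +1·(2443/1457) since 1457 mod 4 = 1, 2443 mod 4 = 3; sign now +1
(2443/1457) = (986/1457)   [reduce mod 1457]
986 = 2^1·493; (2/1457) = +1 since 1457 mod 8 = 1, so (986/1457) = (+1)^1·(493/1457); sign now +1
reciprocity: (493/1457) = +1·(1457/493) since 493 mod 4 = 1, 1457 mod 4 = 1; sign now +1
(1457/493) = (471/493)   [reduce mod 493]
reciprocity: (471/493) = +1·(493/471) since 471 mod 4 = 3, 493 mod 4 = 1; sign now +1
(493/471) = (22/471)   [reduce mod 471]
22 = 2^1·11; (2/471) = +1 since 471 mod 8 = 7, so (22/471) = (+1)^1·(11/471); sign now +1
reciprocity: (11/471) = -1·(471/11) since 11 mod 4 = 3, 471 mod 4 = 3; sign now -1
(471/11) = (9/11)   [reduce mod 11]
reciprocity: (9/11) = +1·(11/9) since 9 mod 4 = 1, 11 mod 4 = 3; sign now -1
(11/9) = (2/9)   [reduce mod 9]
2 = 2^1·1; (2/9) = +1 since 9 mod 8 = 1, so (2/9) = (+1)^1·(1/9); sign now -1
(1/9) = 1; final value = sign = -1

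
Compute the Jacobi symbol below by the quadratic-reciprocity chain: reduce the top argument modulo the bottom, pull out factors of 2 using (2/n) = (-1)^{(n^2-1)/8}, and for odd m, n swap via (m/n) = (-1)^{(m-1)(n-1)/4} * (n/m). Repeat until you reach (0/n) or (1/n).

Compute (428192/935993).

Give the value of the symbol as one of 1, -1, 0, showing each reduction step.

1

factor out 2^5: 428192 = 2^5·13381; with 935993 mod 8 = 1, (2/935993) = +1; sign now +1; continue with (13381/935993)
flip (13381/935993) -> (935993/13381): both odd, 13381 mod 4 = 1, 935993 mod 4 = 1, so the flip contributes +1; sign now +1
(935993/13381): 935993 mod 13381 = 12704, so (935993/13381) = (12704/13381)
factor out 2^5: 12704 = 2^5·397; with 13381 mod 8 = 5, (2/13381) = -1; sign now -1; continue with (397/13381)
flip (397/13381) -> (13381/397): both odd, 397 mod 4 = 1, 13381 mod 4 = 1, so the flip contributes +1; sign now -1
(13381/397): 13381 mod 397 = 280, so (13381/397) = (280/397)
factor out 2^3: 280 = 2^3·35; with 397 mod 8 = 5, (2/397) = -1; sign now +1; continue with (35/397)
flip (35/397) -> (397/35): both odd, 35 mod 4 = 3, 397 mod 4 = 1, so the flip contributes +1; sign now +1
(397/35): 397 mod 35 = 12, so (397/35) = (12/35)
factor out 2^2: 12 = 2^2·3; with 35 mod 8 = 3, (2/35) = -1; sign now +1; continue with (3/35)
flip (3/35) -> (35/3): both odd, 3 mod 4 = 3, 35 mod 4 = 3, so the flip contributes -1; sign now -1
(35/3): 35 mod 3 = 2, so (35/3) = (2/3)
factor out 2^1: 2 = 2^1·1; with 3 mod 8 = 3, (2/3) = -1; sign now +1; continue with (1/3)
reached (1/3) = 1, so the symbol is +1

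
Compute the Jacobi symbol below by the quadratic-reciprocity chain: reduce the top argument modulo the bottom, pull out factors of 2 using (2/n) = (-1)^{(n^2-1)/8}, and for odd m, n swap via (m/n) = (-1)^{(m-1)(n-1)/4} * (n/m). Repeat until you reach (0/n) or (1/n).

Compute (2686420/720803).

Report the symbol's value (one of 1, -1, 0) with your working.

-1

(2686420/720803) = (524011/720803)   [reduce mod 720803]
reciprocity: (524011/720803) = -1·(720803/524011) since 524011 mod 4 = 3, 720803 mod 4 = 3; sign now -1
(720803/524011) = (196792/524011)   [reduce mod 524011]
196792 = 2^3·24599; (2/524011) = -1 since 524011 mod 8 = 3, so (196792/524011) = (-1)^3·(24599/524011); sign now +1
reciprocity: (24599/524011) = -1·(524011/24599) since 24599 mod 4 = 3, 524011 mod 4 = 3; sign now -1
(524011/24599) = (7432/24599)   [reduce mod 24599]
7432 = 2^3·929; (2/24599) = +1 since 24599 mod 8 = 7, so (7432/24599) = (+1)^3·(929/24599); sign now -1
reciprocity: (929/24599) = +1·(24599/929) since 929 mod 4 = 1, 24599 mod 4 = 3; sign now -1
(24599/929) = (445/929)   [reduce mod 929]
reciprocity: (445/929) = +1·(929/445) since 445 mod 4 = 1, 929 mod 4 = 1; sign now -1
(929/445) = (39/445)   [reduce mod 445]
reciprocity: (39/445) = +1·(445/39) since 39 mod 4 = 3, 445 mod 4 = 1; sign now -1
(445/39) = (16/39)   [reduce mod 39]
16 = 2^4·1; (2/39) = +1 since 39 mod 8 = 7, so (16/39) = (+1)^4·(1/39); sign now -1
(1/39) = 1; final value = sign = -1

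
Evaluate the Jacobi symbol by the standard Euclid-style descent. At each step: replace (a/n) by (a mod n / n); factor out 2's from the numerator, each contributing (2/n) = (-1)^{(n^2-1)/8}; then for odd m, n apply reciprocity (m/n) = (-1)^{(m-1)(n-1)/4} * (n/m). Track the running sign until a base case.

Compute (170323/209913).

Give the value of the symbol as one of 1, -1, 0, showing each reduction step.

-1

flip (170323/209913) -> (209913/170323): both odd, 170323 mod 4 = 3, 209913 mod 4 = 1, so the flip contributes +1; sign now +1
(209913/170323): 209913 mod 170323 = 39590, so (209913/170323) = (39590/170323)
factor out 2^1: 39590 = 2^1·19795; with 170323 mod 8 = 3, (2/170323) = -1; sign now -1; continue with (19795/170323)
flip (19795/170323) -> (170323/19795): both odd, 19795 mod 4 = 3, 170323 mod 4 = 3, so the flip contributes -1; sign now +1
(170323/19795): 170323 mod 19795 = 11963, so (170323/19795) = (11963/19795)
flip (11963/19795) -> (19795/11963): both odd, 11963 mod 4 = 3, 19795 mod 4 = 3, so the flip contributes -1; sign now -1
(19795/11963): 19795 mod 11963 = 7832, so (19795/11963) = (7832/11963)
factor out 2^3: 7832 = 2^3·979; with 11963 mod 8 = 3, (2/11963) = -1; sign now +1; continue with (979/11963)
flip (979/11963) -> (11963/979): both odd, 979 mod 4 = 3, 11963 mod 4 = 3, so the flip contributes -1; sign now -1
(11963/979): 11963 mod 979 = 215, so (11963/979) = (215/979)
flip (215/979) -> (979/215): both odd, 215 mod 4 = 3, 979 mod 4 = 3, so the flip contributes -1; sign now +1
(979/215): 979 mod 215 = 119, so (979/215) = (119/215)
flip (119/215) -> (215/119): both odd, 119 mod 4 = 3, 215 mod 4 = 3, so the flip contributes -1; sign now -1
(215/119): 215 mod 119 = 96, so (215/119) = (96/119)
factor out 2^5: 96 = 2^5·3; with 119 mod 8 = 7, (2/119) = +1; sign now -1; continue with (3/119)
flip (3/119) -> (119/3): both odd, 3 mod 4 = 3, 119 mod 4 = 3, so the flip contributes -1; sign now +1
(119/3): 119 mod 3 = 2, so (119/3) = (2/3)
factor out 2^1: 2 = 2^1·1; with 3 mod 8 = 3, (2/3) = -1; sign now -1; continue with (1/3)
reached (1/3) = 1, so the symbol is -1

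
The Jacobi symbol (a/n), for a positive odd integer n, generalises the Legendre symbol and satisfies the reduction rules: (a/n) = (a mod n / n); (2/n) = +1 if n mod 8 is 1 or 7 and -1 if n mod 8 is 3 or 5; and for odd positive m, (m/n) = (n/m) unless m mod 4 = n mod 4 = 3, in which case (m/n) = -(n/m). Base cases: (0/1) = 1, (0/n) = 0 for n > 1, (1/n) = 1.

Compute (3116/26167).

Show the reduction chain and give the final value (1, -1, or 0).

3116 = 2^2·779; (2/26167) = +1 since 26167 mod 8 = 7, so (3116/26167) = (+1)^2·(779/26167); sign now +1
reciprocity: (779/26167) = -1·(26167/779) since 779 mod 4 = 3, 26167 mod 4 = 3; sign now -1
(26167/779) = (460/779)   [reduce mod 779]
460 = 2^2·115; (2/779) = -1 since 779 mod 8 = 3, so (460/779) = (-1)^2·(115/779); sign now -1
reciprocity: (115/779) = -1·(779/115) since 115 mod 4 = 3, 779 mod 4 = 3; sign now +1
(779/115) = (89/115)   [reduce mod 115]
reciprocity: (89/115) = +1·(115/89) since 89 mod 4 = 1, 115 mod 4 = 3; sign now +1
(115/89) = (26/89)   [reduce mod 89]
26 = 2^1·13; (2/89) = +1 since 89 mod 8 = 1, so (26/89) = (+1)^1·(13/89); sign now +1
reciprocity: (13/89) = +1·(89/13) since 13 mod 4 = 1, 89 mod 4 = 1; sign now +1
(89/13) = (11/13)   [reduce mod 13]
reciprocity: (11/13) = +1·(13/11) since 11 mod 4 = 3, 13 mod 4 = 1; sign now +1
(13/11) = (2/11)   [reduce mod 11]
2 = 2^1·1; (2/11) = -1 since 11 mod 8 = 3, so (2/11) = (-1)^1·(1/11); sign now -1
(1/11) = 1; final value = sign = -1

-1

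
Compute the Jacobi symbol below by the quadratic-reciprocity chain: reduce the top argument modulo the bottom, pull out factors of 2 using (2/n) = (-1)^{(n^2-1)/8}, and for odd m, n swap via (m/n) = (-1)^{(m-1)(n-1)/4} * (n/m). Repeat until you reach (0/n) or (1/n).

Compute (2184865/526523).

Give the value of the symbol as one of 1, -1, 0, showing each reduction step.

(2184865/526523) = (78773/526523)   [reduce mod 526523]
reciprocity: (78773/526523) = +1·(526523/78773) since 78773 mod 4 = 1, 526523 mod 4 = 3; sign now +1
(526523/78773) = (53885/78773)   [reduce mod 78773]
reciprocity: (53885/78773) = +1·(78773/53885) since 53885 mod 4 = 1, 78773 mod 4 = 1; sign now +1
(78773/53885) = (24888/53885)   [reduce mod 53885]
24888 = 2^3·3111; (2/53885) = -1 since 53885 mod 8 = 5, so (24888/53885) = (-1)^3·(3111/53885); sign now -1
reciprocity: (3111/53885) = +1·(53885/3111) since 3111 mod 4 = 3, 53885 mod 4 = 1; sign now -1
(53885/3111) = (998/3111)   [reduce mod 3111]
998 = 2^1·499; (2/3111) = +1 since 3111 mod 8 = 7, so (998/3111) = (+1)^1·(499/3111); sign now -1
reciprocity: (499/3111) = -1·(3111/499) since 499 mod 4 = 3, 3111 mod 4 = 3; sign now +1
(3111/499) = (117/499)   [reduce mod 499]
reciprocity: (117/499) = +1·(499/117) since 117 mod 4 = 1, 499 mod 4 = 3; sign now +1
(499/117) = (31/117)   [reduce mod 117]
reciprocity: (31/117) = +1·(117/31) since 31 mod 4 = 3, 117 mod 4 = 1; sign now +1
(117/31) = (24/31)   [reduce mod 31]
24 = 2^3·3; (2/31) = +1 since 31 mod 8 = 7, so (24/31) = (+1)^3·(3/31); sign now +1
reciprocity: (3/31) = -1·(31/3) since 3 mod 4 = 3, 31 mod 4 = 3; sign now -1
(31/3) = (1/3)   [reduce mod 3]
(1/3) = 1; final value = sign = -1

-1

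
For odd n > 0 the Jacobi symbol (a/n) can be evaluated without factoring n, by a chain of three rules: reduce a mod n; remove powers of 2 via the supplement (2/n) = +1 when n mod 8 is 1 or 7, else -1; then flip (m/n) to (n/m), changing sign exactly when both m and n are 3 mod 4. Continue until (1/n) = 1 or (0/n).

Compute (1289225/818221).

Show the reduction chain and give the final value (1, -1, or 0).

-1

(1289225/818221): 1289225 mod 818221 = 471004, so (1289225/818221) = (471004/818221)
factor out 2^2: 471004 = 2^2·117751; with 818221 mod 8 = 5, (2/818221) = -1; sign now +1; continue with (117751/818221)
flip (117751/818221) -> (818221/117751): both odd, 117751 mod 4 = 3, 818221 mod 4 = 1, so the flip contributes +1; sign now +1
(818221/117751): 818221 mod 117751 = 111715, so (818221/117751) = (111715/117751)
flip (111715/117751) -> (117751/111715): both odd, 111715 mod 4 = 3, 117751 mod 4 = 3, so the flip contributes -1; sign now -1
(117751/111715): 117751 mod 111715 = 6036, so (117751/111715) = (6036/111715)
factor out 2^2: 6036 = 2^2·1509; with 111715 mod 8 = 3, (2/111715) = -1; sign now -1; continue with (1509/111715)
flip (1509/111715) -> (111715/1509): both odd, 1509 mod 4 = 1, 111715 mod 4 = 3, so the flip contributes +1; sign now -1
(111715/1509): 111715 mod 1509 = 49, so (111715/1509) = (49/1509)
flip (49/1509) -> (1509/49): both odd, 49 mod 4 = 1, 1509 mod 4 = 1, so the flip contributes +1; sign now -1
(1509/49): 1509 mod 49 = 39, so (1509/49) = (39/49)
flip (39/49) -> (49/39): both odd, 39 mod 4 = 3, 49 mod 4 = 1, so the flip contributes +1; sign now -1
(49/39): 49 mod 39 = 10, so (49/39) = (10/39)
factor out 2^1: 10 = 2^1·5; with 39 mod 8 = 7, (2/39) = +1; sign now -1; continue with (5/39)
flip (5/39) -> (39/5): both odd, 5 mod 4 = 1, 39 mod 4 = 3, so the flip contributes +1; sign now -1
(39/5): 39 mod 5 = 4, so (39/5) = (4/5)
factor out 2^2: 4 = 2^2·1; with 5 mod 8 = 5, (2/5) = -1; sign now -1; continue with (1/5)
reached (1/5) = 1, so the symbol is -1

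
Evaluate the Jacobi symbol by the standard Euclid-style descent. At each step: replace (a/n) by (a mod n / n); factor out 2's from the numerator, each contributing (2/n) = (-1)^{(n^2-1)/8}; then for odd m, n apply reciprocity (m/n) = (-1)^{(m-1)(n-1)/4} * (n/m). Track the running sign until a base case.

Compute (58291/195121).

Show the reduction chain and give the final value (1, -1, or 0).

-1

flip (58291/195121) -> (195121/58291): both odd, 58291 mod 4 = 3, 195121 mod 4 = 1, so the flip contributes +1; sign now +1
(195121/58291): 195121 mod 58291 = 20248, so (195121/58291) = (20248/58291)
factor out 2^3: 20248 = 2^3·2531; with 58291 mod 8 = 3, (2/58291) = -1; sign now -1; continue with (2531/58291)
flip (2531/58291) -> (58291/2531): both odd, 2531 mod 4 = 3, 58291 mod 4 = 3, so the flip contributes -1; sign now +1
(58291/2531): 58291 mod 2531 = 78, so (58291/2531) = (78/2531)
factor out 2^1: 78 = 2^1·39; with 2531 mod 8 = 3, (2/2531) = -1; sign now -1; continue with (39/2531)
flip (39/2531) -> (2531/39): both odd, 39 mod 4 = 3, 2531 mod 4 = 3, so the flip contributes -1; sign now +1
(2531/39): 2531 mod 39 = 35, so (2531/39) = (35/39)
flip (35/39) -> (39/35): both odd, 35 mod 4 = 3, 39 mod 4 = 3, so the flip contributes -1; sign now -1
(39/35): 39 mod 35 = 4, so (39/35) = (4/35)
factor out 2^2: 4 = 2^2·1; with 35 mod 8 = 3, (2/35) = -1; sign now -1; continue with (1/35)
reached (1/35) = 1, so the symbol is -1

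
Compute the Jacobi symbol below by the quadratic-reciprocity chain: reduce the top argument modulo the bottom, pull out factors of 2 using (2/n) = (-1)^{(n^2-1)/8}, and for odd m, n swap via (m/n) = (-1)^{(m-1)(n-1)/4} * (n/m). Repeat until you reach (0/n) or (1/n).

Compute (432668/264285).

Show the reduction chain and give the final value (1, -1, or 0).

(432668/264285): 432668 mod 264285 = 168383, so (432668/264285) = (168383/264285)
flip (168383/264285) -> (264285/168383): both odd, 168383 mod 4 = 3, 264285 mod 4 = 1, so the flip contributes +1; sign now +1
(264285/168383): 264285 mod 168383 = 95902, so (264285/168383) = (95902/168383)
factor out 2^1: 95902 = 2^1·47951; with 168383 mod 8 = 7, (2/168383) = +1; sign now +1; continue with (47951/168383)
flip (47951/168383) -> (168383/47951): both odd, 47951 mod 4 = 3, 168383 mod 4 = 3, so the flip contributes -1; sign now -1
(168383/47951): 168383 mod 47951 = 24530, so (168383/47951) = (24530/47951)
factor out 2^1: 24530 = 2^1·12265; with 47951 mod 8 = 7, (2/47951) = +1; sign now -1; continue with (12265/47951)
flip (12265/47951) -> (47951/12265): both odd, 12265 mod 4 = 1, 47951 mod 4 = 3, so the flip contributes +1; sign now -1
(47951/12265): 47951 mod 12265 = 11156, so (47951/12265) = (11156/12265)
factor out 2^2: 11156 = 2^2·2789; with 12265 mod 8 = 1, (2/12265) = +1; sign now -1; continue with (2789/12265)
flip (2789/12265) -> (12265/2789): both odd, 2789 mod 4 = 1, 12265 mod 4 = 1, so the flip contributes +1; sign now -1
(12265/2789): 12265 mod 2789 = 1109, so (12265/2789) = (1109/2789)
flip (1109/2789) -> (2789/1109): both odd, 1109 mod 4 = 1, 2789 mod 4 = 1, so the flip contributes +1; sign now -1
(2789/1109): 2789 mod 1109 = 571, so (2789/1109) = (571/1109)
flip (571/1109) -> (1109/571): both odd, 571 mod 4 = 3, 1109 mod 4 = 1, so the flip contributes +1; sign now -1
(1109/571): 1109 mod 571 = 538, so (1109/571) = (538/571)
factor out 2^1: 538 = 2^1·269; with 571 mod 8 = 3, (2/571) = -1; sign now +1; continue with (269/571)
flip (269/571) -> (571/269): both odd, 269 mod 4 = 1, 571 mod 4 = 3, so the flip contributes +1; sign now +1
(571/269): 571 mod 269 = 33, so (571/269) = (33/269)
flip (33/269) -> (269/33): both odd, 33 mod 4 = 1, 269 mod 4 = 1, so the flip contributes +1; sign now +1
(269/33): 269 mod 33 = 5, so (269/33) = (5/33)
flip (5/33) -> (33/5): both odd, 5 mod 4 = 1, 33 mod 4 = 1, so the flip contributes +1; sign now +1
(33/5): 33 mod 5 = 3, so (33/5) = (3/5)
flip (3/5) -> (5/3): both odd, 3 mod 4 = 3, 5 mod 4 = 1, so the flip contributes +1; sign now +1
(5/3): 5 mod 3 = 2, so (5/3) = (2/3)
factor out 2^1: 2 = 2^1·1; with 3 mod 8 = 3, (2/3) = -1; sign now -1; continue with (1/3)
reached (1/3) = 1, so the symbol is -1

-1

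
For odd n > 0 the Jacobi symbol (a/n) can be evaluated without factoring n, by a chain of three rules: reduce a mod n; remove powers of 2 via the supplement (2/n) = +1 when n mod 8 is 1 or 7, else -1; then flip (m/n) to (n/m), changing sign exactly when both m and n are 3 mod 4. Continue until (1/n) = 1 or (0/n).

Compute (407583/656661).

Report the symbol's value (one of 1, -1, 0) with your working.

0

flip (407583/656661) -> (656661/407583): both odd, 407583 mod 4 = 3, 656661 mod 4 = 1, so the flip contributes +1; sign now +1
(656661/407583): 656661 mod 407583 = 249078, so (656661/407583) = (249078/407583)
factor out 2^1: 249078 = 2^1·124539; with 407583 mod 8 = 7, (2/407583) = +1; sign now +1; continue with (124539/407583)
flip (124539/407583) -> (407583/124539): both odd, 124539 mod 4 = 3, 407583 mod 4 = 3, so the flip contributes -1; sign now -1
(407583/124539): 407583 mod 124539 = 33966, so (407583/124539) = (33966/124539)
factor out 2^1: 33966 = 2^1·16983; with 124539 mod 8 = 3, (2/124539) = -1; sign now +1; continue with (16983/124539)
flip (16983/124539) -> (124539/16983): both odd, 16983 mod 4 = 3, 124539 mod 4 = 3, so the flip contributes -1; sign now -1
(124539/16983): 124539 mod 16983 = 5658, so (124539/16983) = (5658/16983)
factor out 2^1: 5658 = 2^1·2829; with 16983 mod 8 = 7, (2/16983) = +1; sign now -1; continue with (2829/16983)
flip (2829/16983) -> (16983/2829): both odd, 2829 mod 4 = 1, 16983 mod 4 = 3, so the flip contributes +1; sign now -1
(16983/2829): 16983 mod 2829 = 9, so (16983/2829) = (9/2829)
flip (9/2829) -> (2829/9): both odd, 9 mod 4 = 1, 2829 mod 4 = 1, so the flip contributes +1; sign now -1
(2829/9): 2829 mod 9 = 3, so (2829/9) = (3/9)
flip (3/9) -> (9/3): both odd, 3 mod 4 = 3, 9 mod 4 = 1, so the flip contributes +1; sign now -1
(9/3): 9 mod 3 = 0, so (9/3) = (0/3)
reached (0/3); gcd(a, n) > 1, so (0/3) = 0 and the symbol is 0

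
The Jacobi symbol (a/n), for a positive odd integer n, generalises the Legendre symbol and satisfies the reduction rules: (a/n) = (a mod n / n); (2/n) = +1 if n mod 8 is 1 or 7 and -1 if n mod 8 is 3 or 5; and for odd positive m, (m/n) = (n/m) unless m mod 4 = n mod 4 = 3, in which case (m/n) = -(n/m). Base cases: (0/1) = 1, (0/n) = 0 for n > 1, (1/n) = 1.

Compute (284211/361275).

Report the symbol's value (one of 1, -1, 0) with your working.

reciprocity: (284211/361275) = -1·(361275/284211) since 284211 mod 4 = 3, 361275 mod 4 = 3; sign now -1
(361275/284211) = (77064/284211)   [reduce mod 284211]
77064 = 2^3·9633; (2/284211) = -1 since 284211 mod 8 = 3, so (77064/284211) = (-1)^3·(9633/284211); sign now +1
reciprocity: (9633/284211) = +1·(284211/9633) since 9633 mod 4 = 1, 284211 mod 4 = 3; sign now +1
(284211/9633) = (4854/9633)   [reduce mod 9633]
4854 = 2^1·2427; (2/9633) = +1 since 9633 mod 8 = 1, so (4854/9633) = (+1)^1·(2427/9633); sign now +1
reciprocity: (2427/9633) = +1·(9633/2427) since 2427 mod 4 = 3, 9633 mod 4 = 1; sign now +1
(9633/2427) = (2352/2427)   [reduce mod 2427]
2352 = 2^4·147; (2/2427) = -1 since 2427 mod 8 = 3, so (2352/2427) = (-1)^4·(147/2427); sign now +1
reciprocity: (147/2427) = -1·(2427/147) since 147 mod 4 = 3, 2427 mod 4 = 3; sign now -1
(2427/147) = (75/147)   [reduce mod 147]
reciprocity: (75/147) = -1·(147/75) since 75 mod 4 = 3, 147 mod 4 = 3; sign now +1
(147/75) = (72/75)   [reduce mod 75]
72 = 2^3·9; (2/75) = -1 since 75 mod 8 = 3, so (72/75) = (-1)^3·(9/75); sign now -1
reciprocity: (9/75) = +1·(75/9) since 9 mod 4 = 1, 75 mod 4 = 3; sign now -1
(75/9) = (3/9)   [reduce mod 9]
reciprocity: (3/9) = +1·(9/3) since 3 mod 4 = 3, 9 mod 4 = 1; sign now -1
(9/3) = (0/3)   [reduce mod 3]
(0/3) = 0   [gcd(a, n) > 1]; final value = 0

0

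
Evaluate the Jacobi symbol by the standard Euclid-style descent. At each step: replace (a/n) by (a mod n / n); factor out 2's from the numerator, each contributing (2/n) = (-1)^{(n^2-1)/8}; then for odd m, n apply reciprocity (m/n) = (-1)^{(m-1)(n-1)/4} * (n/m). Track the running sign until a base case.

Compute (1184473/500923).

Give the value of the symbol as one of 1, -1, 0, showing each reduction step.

(1184473/500923): 1184473 mod 500923 = 182627, so (1184473/500923) = (182627/500923)
flip (182627/500923) -> (500923/182627): both odd, 182627 mod 4 = 3, 500923 mod 4 = 3, so the flip contributes -1; sign now -1
(500923/182627): 500923 mod 182627 = 135669, so (500923/182627) = (135669/182627)
flip (135669/182627) -> (182627/135669): both odd, 135669 mod 4 = 1, 182627 mod 4 = 3, so the flip contributes +1; sign now -1
(182627/135669): 182627 mod 135669 = 46958, so (182627/135669) = (46958/135669)
factor out 2^1: 46958 = 2^1·23479; with 135669 mod 8 = 5, (2/135669) = -1; sign now +1; continue with (23479/135669)
flip (23479/135669) -> (135669/23479): both odd, 23479 mod 4 = 3, 135669 mod 4 = 1, so the flip contributes +1; sign now +1
(135669/23479): 135669 mod 23479 = 18274, so (135669/23479) = (18274/23479)
factor out 2^1: 18274 = 2^1·9137; with 23479 mod 8 = 7, (2/23479) = +1; sign now +1; continue with (9137/23479)
flip (9137/23479) -> (23479/9137): both odd, 9137 mod 4 = 1, 23479 mod 4 = 3, so the flip contributes +1; sign now +1
(23479/9137): 23479 mod 9137 = 5205, so (23479/9137) = (5205/9137)
flip (5205/9137) -> (9137/5205): both odd, 5205 mod 4 = 1, 9137 mod 4 = 1, so the flip contributes +1; sign now +1
(9137/5205): 9137 mod 5205 = 3932, so (9137/5205) = (3932/5205)
factor out 2^2: 3932 = 2^2·983; with 5205 mod 8 = 5, (2/5205) = -1; sign now +1; continue with (983/5205)
flip (983/5205) -> (5205/983): both odd, 983 mod 4 = 3, 5205 mod 4 = 1, so the flip contributes +1; sign now +1
(5205/983): 5205 mod 983 = 290, so (5205/983) = (290/983)
factor out 2^1: 290 = 2^1·145; with 983 mod 8 = 7, (2/983) = +1; sign now +1; continue with (145/983)
flip (145/983) -> (983/145): both odd, 145 mod 4 = 1, 983 mod 4 = 3, so the flip contributes +1; sign now +1
(983/145): 983 mod 145 = 113, so (983/145) = (113/145)
flip (113/145) -> (145/113): both odd, 113 mod 4 = 1, 145 mod 4 = 1, so the flip contributes +1; sign now +1
(145/113): 145 mod 113 = 32, so (145/113) = (32/113)
factor out 2^5: 32 = 2^5·1; with 113 mod 8 = 1, (2/113) = +1; sign now +1; continue with (1/113)
reached (1/113) = 1, so the symbol is +1

1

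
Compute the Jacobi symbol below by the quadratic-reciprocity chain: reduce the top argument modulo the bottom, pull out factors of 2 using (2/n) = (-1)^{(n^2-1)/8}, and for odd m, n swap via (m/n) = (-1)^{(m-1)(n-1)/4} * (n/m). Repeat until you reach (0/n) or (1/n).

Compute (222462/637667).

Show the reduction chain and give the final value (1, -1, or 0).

1

factor out 2^1: 222462 = 2^1·111231; with 637667 mod 8 = 3, (2/637667) = -1; sign now -1; continue with (111231/637667)
flip (111231/637667) -> (637667/111231): both odd, 111231 mod 4 = 3, 637667 mod 4 = 3, so the flip contributes -1; sign now +1
(637667/111231): 637667 mod 111231 = 81512, so (637667/111231) = (81512/111231)
factor out 2^3: 81512 = 2^3·10189; with 111231 mod 8 = 7, (2/111231) = +1; sign now +1; continue with (10189/111231)
flip (10189/111231) -> (111231/10189): both odd, 10189 mod 4 = 1, 111231 mod 4 = 3, so the flip contributes +1; sign now +1
(111231/10189): 111231 mod 10189 = 9341, so (111231/10189) = (9341/10189)
flip (9341/10189) -> (10189/9341): both odd, 9341 mod 4 = 1, 10189 mod 4 = 1, so the flip contributes +1; sign now +1
(10189/9341): 10189 mod 9341 = 848, so (10189/9341) = (848/9341)
factor out 2^4: 848 = 2^4·53; with 9341 mod 8 = 5, (2/9341) = -1; sign now +1; continue with (53/9341)
flip (53/9341) -> (9341/53): both odd, 53 mod 4 = 1, 9341 mod 4 = 1, so the flip contributes +1; sign now +1
(9341/53): 9341 mod 53 = 13, so (9341/53) = (13/53)
flip (13/53) -> (53/13): both odd, 13 mod 4 = 1, 53 mod 4 = 1, so the flip contributes +1; sign now +1
(53/13): 53 mod 13 = 1, so (53/13) = (1/13)
reached (1/13) = 1, so the symbol is +1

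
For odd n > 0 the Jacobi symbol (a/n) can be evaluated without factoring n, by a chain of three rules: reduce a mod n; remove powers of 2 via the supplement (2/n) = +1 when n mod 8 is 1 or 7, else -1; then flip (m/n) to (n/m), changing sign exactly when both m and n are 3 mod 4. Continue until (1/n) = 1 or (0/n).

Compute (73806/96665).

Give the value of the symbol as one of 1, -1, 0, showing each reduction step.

73806 = 2^1·36903; (2/96665) = +1 since 96665 mod 8 = 1, so (73806/96665) = (+1)^1·(36903/96665); sign now +1
reciprocity: (36903/96665) = +1·(96665/36903) since 36903 mod 4 = 3, 96665 mod 4 = 1; sign now +1
(96665/36903) = (22859/36903)   [reduce mod 36903]
reciprocity: (22859/36903) = -1·(36903/22859) since 22859 mod 4 = 3, 36903 mod 4 = 3; sign now -1
(36903/22859) = (14044/22859)   [reduce mod 22859]
14044 = 2^2·3511; (2/22859) = -1 since 22859 mod 8 = 3, so (14044/22859) = (-1)^2·(3511/22859); sign now -1
reciprocity: (3511/22859) = -1·(22859/3511) since 3511 mod 4 = 3, 22859 mod 4 = 3; sign now +1
(22859/3511) = (1793/3511)   [reduce mod 3511]
reciprocity: (1793/3511) = +1·(3511/1793) since 1793 mod 4 = 1, 3511 mod 4 = 3; sign now +1
(3511/1793) = (1718/1793)   [reduce mod 1793]
1718 = 2^1·859; (2/1793) = +1 since 1793 mod 8 = 1, so (1718/1793) = (+1)^1·(859/1793); sign now +1
reciprocity: (859/1793) = +1·(1793/859) since 859 mod 4 = 3, 1793 mod 4 = 1; sign now +1
(1793/859) = (75/859)   [reduce mod 859]
reciprocity: (75/859) = -1·(859/75) since 75 mod 4 = 3, 859 mod 4 = 3; sign now -1
(859/75) = (34/75)   [reduce mod 75]
34 = 2^1·17; (2/75) = -1 since 75 mod 8 = 3, so (34/75) = (-1)^1·(17/75); sign now +1
reciprocity: (17/75) = +1·(75/17) since 17 mod 4 = 1, 75 mod 4 = 3; sign now +1
(75/17) = (7/17)   [reduce mod 17]
reciprocity: (7/17) = +1·(17/7) since 7 mod 4 = 3, 17 mod 4 = 1; sign now +1
(17/7) = (3/7)   [reduce mod 7]
reciprocity: (3/7) = -1·(7/3) since 3 mod 4 = 3, 7 mod 4 = 3; sign now -1
(7/3) = (1/3)   [reduce mod 3]
(1/3) = 1; final value = sign = -1

-1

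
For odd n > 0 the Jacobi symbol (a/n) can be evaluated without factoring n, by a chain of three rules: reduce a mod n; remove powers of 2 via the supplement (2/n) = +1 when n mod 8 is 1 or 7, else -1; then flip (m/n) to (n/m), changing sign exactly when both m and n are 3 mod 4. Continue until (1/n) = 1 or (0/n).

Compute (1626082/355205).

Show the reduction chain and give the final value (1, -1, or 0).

-1

(1626082/355205): 1626082 mod 355205 = 205262, so (1626082/355205) = (205262/355205)
factor out 2^1: 205262 = 2^1·102631; with 355205 mod 8 = 5, (2/355205) = -1; sign now -1; continue with (102631/355205)
flip (102631/355205) -> (355205/102631): both odd, 102631 mod 4 = 3, 355205 mod 4 = 1, so the flip contributes +1; sign now -1
(355205/102631): 355205 mod 102631 = 47312, so (355205/102631) = (47312/102631)
factor out 2^4: 47312 = 2^4·2957; with 102631 mod 8 = 7, (2/102631) = +1; sign now -1; continue with (2957/102631)
flip (2957/102631) -> (102631/2957): both odd, 2957 mod 4 = 1, 102631 mod 4 = 3, so the flip contributes +1; sign now -1
(102631/2957): 102631 mod 2957 = 2093, so (102631/2957) = (2093/2957)
flip (2093/2957) -> (2957/2093): both odd, 2093 mod 4 = 1, 2957 mod 4 = 1, so the flip contributes +1; sign now -1
(2957/2093): 2957 mod 2093 = 864, so (2957/2093) = (864/2093)
factor out 2^5: 864 = 2^5·27; with 2093 mod 8 = 5, (2/2093) = -1; sign now +1; continue with (27/2093)
flip (27/2093) -> (2093/27): both odd, 27 mod 4 = 3, 2093 mod 4 = 1, so the flip contributes +1; sign now +1
(2093/27): 2093 mod 27 = 14, so (2093/27) = (14/27)
factor out 2^1: 14 = 2^1·7; with 27 mod 8 = 3, (2/27) = -1; sign now -1; continue with (7/27)
flip (7/27) -> (27/7): both odd, 7 mod 4 = 3, 27 mod 4 = 3, so the flip contributes -1; sign now +1
(27/7): 27 mod 7 = 6, so (27/7) = (6/7)
factor out 2^1: 6 = 2^1·3; with 7 mod 8 = 7, (2/7) = +1; sign now +1; continue with (3/7)
flip (3/7) -> (7/3): both odd, 3 mod 4 = 3, 7 mod 4 = 3, so the flip contributes -1; sign now -1
(7/3): 7 mod 3 = 1, so (7/3) = (1/3)
reached (1/3) = 1, so the symbol is -1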